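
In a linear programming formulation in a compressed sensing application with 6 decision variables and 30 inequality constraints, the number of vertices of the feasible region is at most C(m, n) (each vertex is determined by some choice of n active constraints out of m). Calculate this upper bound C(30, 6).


Each vertex corresponds to some choice of n active constraints out of m, so the number of vertices is at most C(m, n) = m! / (n!(m-n)!).
m = 30, n = 6
Numerator: 30 * 29 * 28 * 27 * 26 * 25
Denominator: 6! = 720
C(30, 6) = 593775


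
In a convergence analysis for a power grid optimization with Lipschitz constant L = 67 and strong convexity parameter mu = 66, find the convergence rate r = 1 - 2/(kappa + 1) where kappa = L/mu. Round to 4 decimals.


Step 1: Compute the condition number.
kappa = L/mu = 67/66 = 1.0152
Step 2: Compute the convergence rate.
r = 1 - 2/(kappa + 1) = 1 - 2*mu/(L + mu) = (L - mu)/(L + mu) = 1/133 = 0.0075


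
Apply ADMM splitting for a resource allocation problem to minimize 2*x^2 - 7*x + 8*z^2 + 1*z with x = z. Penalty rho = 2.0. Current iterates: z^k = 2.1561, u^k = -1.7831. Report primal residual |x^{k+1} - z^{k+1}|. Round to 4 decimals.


ADMM iteration with rho = 2.0, z^k = 2.1561, u^k = -1.7831
Step 1: x-update.
Minimize 2*x^2 - 7*x + (2.0/2)*(x - 2.1561 - 1.7831)^2
FOC: (2*2 + 2.0)*x = 7 + 2.0*(2.1561 + 1.7831)
x^{k+1} = 2.4797
Step 2: z-update.
Minimize 8*z^2 + 1*z + (2.0/2)*(2.4797 - z - 1.7831)^2
FOC: (2*8 + 2.0)*z = -1 + 2.0*(2.4797 - 1.7831)
z^{k+1} = 0.0218
Step 3: u-update.
u^{k+1} = -1.7831 + 2.4797 - 0.0218 = 0.6748
Step 4: Primal residual = |2.4797 - 0.0218| = 2.4579


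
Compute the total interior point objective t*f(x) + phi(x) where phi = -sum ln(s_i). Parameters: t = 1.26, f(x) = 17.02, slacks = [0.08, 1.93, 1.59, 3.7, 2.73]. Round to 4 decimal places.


Step 1: Compute log-barrier.
ln values: [-2.5257, 0.6575, 0.4637, 1.3083, 1.0043]
phi = -(-2.5257 + 0.6575 + 0.4637 + 1.3083 + 1.0043) = -0.9082
Step 2: Compute augmented objective.
t*f(x) = 1.26*17.02 = 21.4452
Total = 21.4452 - 0.9082 = 20.537


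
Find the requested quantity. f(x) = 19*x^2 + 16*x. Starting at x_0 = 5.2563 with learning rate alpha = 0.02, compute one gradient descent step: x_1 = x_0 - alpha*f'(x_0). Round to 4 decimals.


We compute the gradient at x_0 and apply the update.
f'(x) = 38*x + 16
f'(5.2563) = 38*5.2563 + 16 = 215.7394
x_1 = 5.2563 - 0.02*215.7394 = 0.9415


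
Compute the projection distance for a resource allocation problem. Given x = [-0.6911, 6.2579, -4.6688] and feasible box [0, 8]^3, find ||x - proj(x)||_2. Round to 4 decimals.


Project each component onto [0, 8].
clip(-0.6911) = 0.0, clip(6.2579) = 6.2579, clip(-4.6688) = 0.0
Projection = [0.0, 6.2579, 0.0]
Squared diffs: [0.4776, 0.0, 21.7977]
Distance = sqrt(22.2753) = 4.7197


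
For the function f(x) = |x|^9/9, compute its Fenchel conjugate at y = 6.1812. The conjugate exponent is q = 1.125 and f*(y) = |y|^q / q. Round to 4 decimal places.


The conjugate exponent q satisfies 1/p + 1/q = 1.
p = 9, so q = 9/(9 - 1) = 1.125
|y|^q = 6.1812^1.125 = 7.7617
f*(6.1812) = 7.7617 / 1.125 = 6.8993


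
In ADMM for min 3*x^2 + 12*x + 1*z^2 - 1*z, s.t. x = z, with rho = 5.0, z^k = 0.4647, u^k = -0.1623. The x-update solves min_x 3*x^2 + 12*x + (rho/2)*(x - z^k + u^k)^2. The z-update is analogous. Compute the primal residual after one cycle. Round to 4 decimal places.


ADMM iteration with rho = 5.0, z^k = 0.4647, u^k = -0.1623
Step 1: x-update.
Minimize 3*x^2 + 12*x + (5.0/2)*(x - 0.4647 - 0.1623)^2
FOC: (2*3 + 5.0)*x = -12 + 5.0*(0.4647 + 0.1623)
x^{k+1} = -0.8059
Step 2: z-update.
Minimize 1*z^2 - 1*z + (5.0/2)*(-0.8059 - z - 0.1623)^2
FOC: (2*1 + 5.0)*z = 1 + 5.0*(-0.8059 - 0.1623)
z^{k+1} = -0.5487
Step 3: u-update.
u^{k+1} = -0.1623 - 0.8059 + 0.5487 = -0.4195
Step 4: Primal residual = |-0.8059 + 0.5487| = 0.2572


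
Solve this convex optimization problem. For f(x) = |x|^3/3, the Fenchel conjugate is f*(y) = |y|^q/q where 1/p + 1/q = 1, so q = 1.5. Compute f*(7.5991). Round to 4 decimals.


The conjugate exponent q satisfies 1/p + 1/q = 1.
p = 3, so q = 3/(3 - 1) = 1.5
|y|^q = 7.5991^1.5 = 20.948
f*(7.5991) = 20.948 / 1.5 = 13.9654


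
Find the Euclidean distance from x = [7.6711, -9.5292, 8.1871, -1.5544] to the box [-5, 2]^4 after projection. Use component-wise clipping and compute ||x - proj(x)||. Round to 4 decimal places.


Project each component onto [-5, 2].
clip(7.6711) = 2.0, clip(-9.5292) = -5.0, clip(8.1871) = 2.0, clip(-1.5544) = -1.5544
Projection = [2.0, -5.0, 2.0, -1.5544]
Squared diffs: [32.1614, 20.5137, 38.2802, 0.0]
Distance = sqrt(90.9553) = 9.537


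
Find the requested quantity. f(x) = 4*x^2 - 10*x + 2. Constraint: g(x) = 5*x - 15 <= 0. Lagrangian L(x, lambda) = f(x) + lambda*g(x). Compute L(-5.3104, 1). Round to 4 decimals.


Step 1: Evaluate f(x).
f(-5.3104) = 4*(-5.3104)^2 - 10*(-5.3104) + 2 = 167.9054
Step 2: Evaluate g(x).
g(-5.3104) = 5*-5.3104 - 15 = -41.552
Step 3: Compute Lagrangian.
L = 167.9054 + 1*-41.552 = 126.3534


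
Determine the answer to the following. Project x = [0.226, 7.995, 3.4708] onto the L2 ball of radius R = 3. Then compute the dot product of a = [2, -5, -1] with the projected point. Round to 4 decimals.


Step 1: Compute ||x|| (intermediates to 6 decimals).
||x|| = sqrt(0.226^2 + 7.995^2 + 3.4708^2) = 8.718805
Step 2: Project.
Since ||x|| > R, scale = R/||x|| = 3/8.718805 = 0.344084, proj(x) = scale * x
proj(x) = [0.077763, 2.750952, 1.194247]
Step 3: Dot product.
a^T * proj(x) = 2*0.077763 - 5*2.750952 - 1*1.194247 = -14.7935


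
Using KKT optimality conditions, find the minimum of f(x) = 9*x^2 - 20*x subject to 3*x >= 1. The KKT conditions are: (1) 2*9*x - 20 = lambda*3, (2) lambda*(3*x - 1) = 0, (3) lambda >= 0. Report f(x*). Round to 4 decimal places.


Step 1: Try lambda = 0 (constraint inactive).
Stationarity: 2*9*x - 20 = 0
x* = 20/(2*9) = 10/9 = 1.1111 (rounded; the exact value 10/9 is used below)
Check constraint: 3*1.1111 = 3.3333 >= 1 -- satisfied.
Step 2: Compute optimal value.
f(x*) = 9*(10/9)^2 - 20*(10/9) = -11.1111


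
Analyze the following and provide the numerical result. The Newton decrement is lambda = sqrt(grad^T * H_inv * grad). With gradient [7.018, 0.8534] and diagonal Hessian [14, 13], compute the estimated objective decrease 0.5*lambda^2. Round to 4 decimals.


Step 1: H is diagonal, so H^(-1) * g = [0.5013, 0.0656].
Step 2: g^T H^(-1) g = sum_i g_i^2 / H_ii
  = (7.018)^2/14 + (0.8534)^2/13
  = 3.518 + 0.056 = 3.574
Step 3: Objective decrease = 0.5 * g^T H^(-1) g = 1.787


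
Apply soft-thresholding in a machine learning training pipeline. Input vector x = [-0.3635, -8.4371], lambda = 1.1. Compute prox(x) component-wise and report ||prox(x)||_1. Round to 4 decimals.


Soft-thresholding with lambda = 1.1:
prox(-0.3635) = sign(-0.3635)*max(|-0.3635| - 1.1, 0) = 0.0
prox(-8.4371) = sign(-8.4371)*max(|-8.4371| - 1.1, 0) = -7.3371
prox(x) = [0.0, -7.3371]
||prox(x)||_1 = 0.0 + 7.3371 = 7.3371


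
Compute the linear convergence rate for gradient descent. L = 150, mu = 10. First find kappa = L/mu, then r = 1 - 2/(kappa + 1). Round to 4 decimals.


Step 1: Compute the condition number.
kappa = L/mu = 150/10 = 15.0
Step 2: Compute the convergence rate.
r = 1 - 2/(kappa + 1) = 1 - 2*mu/(L + mu) = (L - mu)/(L + mu) = 140/160 = 0.875


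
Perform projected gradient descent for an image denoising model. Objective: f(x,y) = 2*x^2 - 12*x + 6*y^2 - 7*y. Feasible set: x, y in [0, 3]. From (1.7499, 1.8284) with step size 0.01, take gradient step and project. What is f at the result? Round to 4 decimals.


Step 1: Compute gradient at (1.7499, 1.8284).
grad_x = 2*2*1.7499 - 12 = -5.0004
grad_y = 2*6*1.8284 - 7 = 14.9408
Step 2: Gradient step.
x_raw = 1.7499 - 0.01*-5.0004 = 1.7999
y_raw = 1.8284 - 0.01*14.9408 = 1.679
Step 3: Project onto [0, 3].
x_proj = clip(1.7999) = 1.7999
y_proj = clip(1.679) = 1.679
Step 4: Evaluate f.
f(1.7999, 1.679) = -9.9584


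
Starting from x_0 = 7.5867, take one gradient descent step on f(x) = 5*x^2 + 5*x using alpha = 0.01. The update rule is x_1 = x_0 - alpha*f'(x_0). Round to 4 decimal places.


We compute the gradient at x_0 and apply the update.
f'(x) = 10*x + 5
f'(7.5867) = 10*7.5867 + 5 = 80.867
x_1 = 7.5867 - 0.01*80.867 = 6.778


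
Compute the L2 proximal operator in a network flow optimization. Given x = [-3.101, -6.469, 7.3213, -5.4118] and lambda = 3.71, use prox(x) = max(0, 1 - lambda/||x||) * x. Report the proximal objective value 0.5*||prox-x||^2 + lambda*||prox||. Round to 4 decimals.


Step 1: Compute ||x||.
||x|| = 11.5911
Step 2: Compute scaling factor.
scale = max(0, 1 - 3.71/11.5911) = 0.6799
Step 3: prox(x) = [-2.1085, -4.3984, 4.9779, -3.6796]
||prox(x)|| = 7.8811
Step 4: Proximal objective.
0.5*||prox-x||^2 = 6.8821
lambda*||prox|| = 29.2389
Total = 36.1209


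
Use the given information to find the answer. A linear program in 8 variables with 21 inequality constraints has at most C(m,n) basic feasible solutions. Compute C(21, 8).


Each vertex corresponds to some choice of n active constraints out of m, so the number of vertices is at most C(m, n) = m! / (n!(m-n)!).
m = 21, n = 8
Numerator: 21 * 20 * 19 * 18 * 17 * 16 * 15 * 14
Denominator: 8! = 40320
C(21, 8) = 203490


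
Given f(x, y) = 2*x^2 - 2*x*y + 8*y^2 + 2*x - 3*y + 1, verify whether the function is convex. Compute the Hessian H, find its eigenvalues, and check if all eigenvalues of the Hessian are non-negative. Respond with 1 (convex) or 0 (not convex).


The Hessian of f(x,y) = 2*x^2 - 2*x*y + 8*y^2 + 2*x - 3*y + 1 is:
H = [[4, -2], [-2, 16]]
Trace = 4 + 16 = 20
Determinant = 4*16 - (-2)^2 = 60
Discriminant = (20)^2 - 4*60 = 160.0
Eigenvalues: lambda_1 = 3.6754, lambda_2 = 16.3246
The function is convex.

1


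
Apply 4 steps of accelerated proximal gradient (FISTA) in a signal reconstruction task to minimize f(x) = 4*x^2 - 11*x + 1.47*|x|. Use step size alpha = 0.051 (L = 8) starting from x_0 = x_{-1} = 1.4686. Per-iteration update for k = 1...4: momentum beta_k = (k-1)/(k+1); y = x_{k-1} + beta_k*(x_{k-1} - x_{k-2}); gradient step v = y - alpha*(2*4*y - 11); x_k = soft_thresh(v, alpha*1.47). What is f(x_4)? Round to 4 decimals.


FISTA on f(x) = 4*x^2 - 11*x + 1.47*|x|
L = 8, alpha = 0.051
Iteration 1: beta = 0.0, y = 1.4686 + 0.0*(1.4686 - 1.4686) = 1.4686
  grad(y) = 0.7488, v = y - alpha*grad = 1.4304
  prox(v) = soft_thresh(1.4304, 0.075) = 1.3554
Iteration 2: beta = 0.3333, y = 1.3554 + 0.3333*(1.3554 - 1.4686) = 1.3177
  grad(y) = -0.4582, v = y - alpha*grad = 1.3411
  prox(v) = soft_thresh(1.3411, 0.075) = 1.2661
Iteration 3: beta = 0.5, y = 1.2661 + 0.5*(1.2661 - 1.3554) = 1.2215
  grad(y) = -1.2283, v = y - alpha*grad = 1.2841
  prox(v) = soft_thresh(1.2841, 0.075) = 1.2091
Iteration 4: beta = 0.6, y = 1.2091 + 0.6*(1.2091 - 1.2661) = 1.1749
  grad(y) = -1.6005, v = y - alpha*grad = 1.2566
  prox(v) = soft_thresh(1.2566, 0.075) = 1.1816
f(x_4) = 4*1.1816^2 - 11*1.1816 + 1.47*|1.1816| = -5.6759


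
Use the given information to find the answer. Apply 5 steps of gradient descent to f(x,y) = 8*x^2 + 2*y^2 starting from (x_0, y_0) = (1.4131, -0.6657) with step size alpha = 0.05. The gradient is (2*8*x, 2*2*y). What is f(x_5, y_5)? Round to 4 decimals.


Gradient descent on f(x,y) = 8*x^2 + 2*y^2.
Starting point: (1.4131, -0.6657), alpha = 0.05
Step 1: grad_x = 2*8*1.4131 = 22.6096, grad_y = 2*2*-0.6657 = -2.6628
  x_1 = 1.4131 - 0.05*22.6096 = 0.2826
  y_1 = -0.6657 - 0.05*-2.6628 = -0.5326
Step 2: grad_x = 2*8*0.2826 = 4.5219, grad_y = 2*2*-0.5326 = -2.1302
  x_2 = 0.2826 - 0.05*4.5219 = 0.0565
  y_2 = -0.5326 - 0.05*-2.1302 = -0.426
Step 3: grad_x = 2*8*0.0565 = 0.9044, grad_y = 2*2*-0.426 = -1.7042
  x_3 = 0.0565 - 0.05*0.9044 = 0.0113
  y_3 = -0.426 - 0.05*-1.7042 = -0.3408
Step 4: grad_x = 2*8*0.0113 = 0.1809, grad_y = 2*2*-0.3408 = -1.3634
  x_4 = 0.0113 - 0.05*0.1809 = 0.0023
  y_4 = -0.3408 - 0.05*-1.3634 = -0.2727
Step 5: grad_x = 2*8*0.0023 = 0.0362, grad_y = 2*2*-0.2727 = -1.0907
  x_5 = 0.0023 - 0.05*0.0362 = 0.0005
  y_5 = -0.2727 - 0.05*-1.0907 = -0.2181
f(0.0005, -0.2181) = 8*0.0005^2 + 2*(-0.2181)^2 = 0.0952


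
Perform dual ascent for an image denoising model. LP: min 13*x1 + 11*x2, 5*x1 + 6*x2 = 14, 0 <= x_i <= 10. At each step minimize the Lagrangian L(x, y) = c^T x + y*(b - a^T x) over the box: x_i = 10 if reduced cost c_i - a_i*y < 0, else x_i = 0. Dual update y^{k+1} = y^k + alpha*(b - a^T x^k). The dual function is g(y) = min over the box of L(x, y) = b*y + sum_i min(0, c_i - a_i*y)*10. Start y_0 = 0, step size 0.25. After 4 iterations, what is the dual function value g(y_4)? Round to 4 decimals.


Dual ascent for LP: min 13*x1 + 11*x2, 5*x1 + 6*x2 = 14, 0 <= x_i <= 10
Step 1: y^k = 0.0, reduced costs: (13.0, 11.0)
  x^k = (0.0, 0.0), subgradient = b - a^T x = 14.0
  y^{k+1} = 0.0 + 0.25*14.0 = 3.5
Step 2: y^k = 3.5, reduced costs: (-4.5, -10.0)
  x^k = (10.0, 10.0), subgradient = b - a^T x = -96.0
  y^{k+1} = 3.5 + 0.25*-96.0 = -20.5
Step 3: y^k = -20.5, reduced costs: (115.5, 134.0)
  x^k = (0.0, 0.0), subgradient = b - a^T x = 14.0
  y^{k+1} = -20.5 + 0.25*14.0 = -17.0
Step 4: y^k = -17.0, reduced costs: (98.0, 113.0)
  x^k = (0.0, 0.0), subgradient = b - a^T x = 14.0
  y^{k+1} = -17.0 + 0.25*14.0 = -13.5
Dual objective at y_4 = -13.5: reduced costs (80.5, 92.0), box minimizer x = (0.0, 0.0)
g(y_4) = b*y + (c1 - a1*y)*x1 + (c2 - a2*y)*x2 = 14*(-13.5) + 80.5*0.0 + 92.0*0.0 = -189.0 + 0.0 + 0.0 = -189.0


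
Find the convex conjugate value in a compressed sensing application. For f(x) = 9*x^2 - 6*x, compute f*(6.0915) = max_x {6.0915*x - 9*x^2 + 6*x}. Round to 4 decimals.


f*(y) = sup_x {y*x - a*x^2 - b*x} = sup_x {(y-b)*x - a*x^2}
FOC: (y - b) - 2a*x = 0 => x* = (y - b)/(2a)
x* = (6.0915 + 6)/(2*9) = 0.6718
f*(6.0915) = (y-b)^2/(4a) = (6.0915 + 6)^2/(4*9)
= 146.2044/36 = 4.0612


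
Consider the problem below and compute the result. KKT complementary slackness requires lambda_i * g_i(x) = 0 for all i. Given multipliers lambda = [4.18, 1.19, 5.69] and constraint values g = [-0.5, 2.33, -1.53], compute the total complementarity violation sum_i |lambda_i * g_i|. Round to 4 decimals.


KKT complementary slackness check:
lambda_1 * g_1 = 4.18 * -0.5 = -2.09
lambda_2 * g_2 = 1.19 * 2.33 = 2.7727
lambda_3 * g_3 = 5.69 * -1.53 = -8.7057
Total violation = 2.09 + 2.7727 + 8.7057 = 13.5684


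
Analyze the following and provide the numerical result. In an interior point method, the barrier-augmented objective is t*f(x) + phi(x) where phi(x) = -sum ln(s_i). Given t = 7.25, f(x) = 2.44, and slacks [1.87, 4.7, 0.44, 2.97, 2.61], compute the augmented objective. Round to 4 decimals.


Step 1: Compute log-barrier.
ln values: [0.6259, 1.5476, -0.821, 1.0886, 0.9594]
phi = -(0.6259 + 1.5476 - 0.821 + 1.0886 + 0.9594) = -3.4004
Step 2: Compute augmented objective.
t*f(x) = 7.25*2.44 = 17.69
Total = 17.69 - 3.4004 = 14.2896


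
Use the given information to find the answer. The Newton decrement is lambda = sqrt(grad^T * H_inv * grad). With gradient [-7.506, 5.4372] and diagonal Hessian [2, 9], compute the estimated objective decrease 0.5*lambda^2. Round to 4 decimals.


Step 1: H is diagonal, so H^(-1) * g = [-3.753, 0.6041].
Step 2: g^T H^(-1) g = sum_i g_i^2 / H_ii
  = (-7.506)^2/2 + (5.4372)^2/9
  = 28.17 + 3.2848 = 31.4548
Step 3: Objective decrease = 0.5 * g^T H^(-1) g = 15.7274


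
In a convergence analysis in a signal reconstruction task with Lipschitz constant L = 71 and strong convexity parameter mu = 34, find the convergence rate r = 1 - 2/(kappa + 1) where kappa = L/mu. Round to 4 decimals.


Step 1: Compute the condition number.
kappa = L/mu = 71/34 = 2.0882
Step 2: Compute the convergence rate.
r = 1 - 2/(kappa + 1) = 1 - 2*mu/(L + mu) = (L - mu)/(L + mu) = 37/105 = 0.3524


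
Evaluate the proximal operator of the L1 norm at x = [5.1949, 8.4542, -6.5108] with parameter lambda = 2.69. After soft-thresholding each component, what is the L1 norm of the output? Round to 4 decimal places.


Soft-thresholding with lambda = 2.69:
prox(5.1949) = sign(5.1949)*max(|5.1949| - 2.69, 0) = 2.5049
prox(8.4542) = sign(8.4542)*max(|8.4542| - 2.69, 0) = 5.7642
prox(-6.5108) = sign(-6.5108)*max(|-6.5108| - 2.69, 0) = -3.8208
prox(x) = [2.5049, 5.7642, -3.8208]
||prox(x)||_1 = 2.5049 + 5.7642 + 3.8208 = 12.0899


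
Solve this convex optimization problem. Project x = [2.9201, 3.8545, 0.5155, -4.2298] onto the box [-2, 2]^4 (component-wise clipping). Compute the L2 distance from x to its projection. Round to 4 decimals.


Project each component onto [-2, 2].
clip(2.9201) = 2.0, clip(3.8545) = 2.0, clip(0.5155) = 0.5155, clip(-4.2298) = -2.0
Projection = [2.0, 2.0, 0.5155, -2.0]
Squared diffs: [0.8466, 3.4392, 0.0, 4.972]
Distance = sqrt(9.2578) = 3.0427


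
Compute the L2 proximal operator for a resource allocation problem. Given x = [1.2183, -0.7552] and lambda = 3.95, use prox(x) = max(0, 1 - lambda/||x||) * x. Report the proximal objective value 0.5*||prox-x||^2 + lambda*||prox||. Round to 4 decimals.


Step 1: Compute ||x||.
||x|| = 1.4334
Step 2: Compute scaling factor.
scale = max(0, 1 - 3.95/1.4334) = 0.0
Step 3: prox(x) = [0.0, -0.0]
||prox(x)|| = 0.0
Step 4: Proximal objective.
0.5*||prox-x||^2 = 1.0273
lambda*||prox|| = 0.0
Total = 1.0273


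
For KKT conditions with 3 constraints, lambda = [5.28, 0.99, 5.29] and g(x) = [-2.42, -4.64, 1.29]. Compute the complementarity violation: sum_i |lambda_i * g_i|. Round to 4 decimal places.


KKT complementary slackness check:
lambda_1 * g_1 = 5.28 * -2.42 = -12.7776
lambda_2 * g_2 = 0.99 * -4.64 = -4.5936
lambda_3 * g_3 = 5.29 * 1.29 = 6.8241
Total violation = 12.7776 + 4.5936 + 6.8241 = 24.1953


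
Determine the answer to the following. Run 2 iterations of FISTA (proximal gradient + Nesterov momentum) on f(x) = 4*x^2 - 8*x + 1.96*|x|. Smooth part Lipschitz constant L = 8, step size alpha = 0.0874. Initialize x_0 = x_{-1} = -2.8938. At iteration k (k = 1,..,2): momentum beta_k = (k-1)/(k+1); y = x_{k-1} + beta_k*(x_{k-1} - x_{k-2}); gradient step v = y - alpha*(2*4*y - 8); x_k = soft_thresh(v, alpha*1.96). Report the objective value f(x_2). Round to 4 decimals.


FISTA on f(x) = 4*x^2 - 8*x + 1.96*|x|
L = 8, alpha = 0.0874
Iteration 1: beta = 0.0, y = -2.8938 + 0.0*(-2.8938 + 2.8938) = -2.8938
  grad(y) = -31.1504, v = y - alpha*grad = -0.1713
  prox(v) = soft_thresh(-0.1713, 0.1713) = 0.0
Iteration 2: beta = 0.3333, y = 0.0 + 0.3333*(0.0 + 2.8938) = 0.9646
  grad(y) = -0.2832, v = y - alpha*grad = 0.9894
  prox(v) = soft_thresh(0.9894, 0.1713) = 0.818
f(x_2) = 4*0.818^2 - 8*0.818 + 1.96*|0.818| = -2.2642


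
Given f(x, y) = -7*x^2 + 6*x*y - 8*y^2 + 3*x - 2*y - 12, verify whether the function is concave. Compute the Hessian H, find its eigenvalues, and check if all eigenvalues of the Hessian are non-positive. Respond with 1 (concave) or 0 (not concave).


The Hessian of f(x,y) = -7*x^2 + 6*x*y - 8*y^2 + 3*x - 2*y - 12 is:
H = [[-14, 6], [6, -16]]
Trace = -14 - 16 = -30
Determinant = -14*-16 - (6)^2 = 188
Discriminant = (-30)^2 - 4*188 = 148.0
Eigenvalues: lambda_1 = -21.0828, lambda_2 = -8.9172
The function is concave.

1


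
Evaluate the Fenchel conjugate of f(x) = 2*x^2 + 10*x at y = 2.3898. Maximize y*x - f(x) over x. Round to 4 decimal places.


f*(y) = sup_x {y*x - a*x^2 - b*x} = sup_x {(y-b)*x - a*x^2}
FOC: (y - b) - 2a*x = 0 => x* = (y - b)/(2a)
x* = (2.3898 - 10)/(2*2) = -1.9026
f*(2.3898) = (y-b)^2/(4a) = (2.3898 - 10)^2/(4*2)
= 57.9151/8 = 7.2394


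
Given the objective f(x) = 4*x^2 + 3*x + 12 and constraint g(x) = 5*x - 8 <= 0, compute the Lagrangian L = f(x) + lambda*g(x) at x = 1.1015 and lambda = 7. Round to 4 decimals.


Step 1: Evaluate f(x).
f(1.1015) = 4*1.1015^2 + 3*1.1015 + 12 = 20.1577
Step 2: Evaluate g(x).
g(1.1015) = 5*1.1015 - 8 = -2.4925
Step 3: Compute Lagrangian.
L = 20.1577 + 7*-2.4925 = 2.7102


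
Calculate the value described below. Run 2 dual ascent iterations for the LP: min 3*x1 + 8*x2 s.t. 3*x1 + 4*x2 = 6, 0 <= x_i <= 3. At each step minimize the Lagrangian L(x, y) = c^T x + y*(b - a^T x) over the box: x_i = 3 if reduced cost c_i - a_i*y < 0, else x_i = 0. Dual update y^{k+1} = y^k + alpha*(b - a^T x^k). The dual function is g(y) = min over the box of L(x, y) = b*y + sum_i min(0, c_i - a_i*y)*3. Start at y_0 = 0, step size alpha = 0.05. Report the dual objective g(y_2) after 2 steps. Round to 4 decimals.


Dual ascent for LP: min 3*x1 + 8*x2, 3*x1 + 4*x2 = 6, 0 <= x_i <= 3
Step 1: y^k = 0.0, reduced costs: (3.0, 8.0)
  x^k = (0.0, 0.0), subgradient = b - a^T x = 6.0
  y^{k+1} = 0.0 + 0.05*6.0 = 0.3
Step 2: y^k = 0.3, reduced costs: (2.1, 6.8)
  x^k = (0.0, 0.0), subgradient = b - a^T x = 6.0
  y^{k+1} = 0.3 + 0.05*6.0 = 0.6
Dual objective at y_2 = 0.6: reduced costs (1.2, 5.6), box minimizer x = (0.0, 0.0)
g(y_2) = b*y + (c1 - a1*y)*x1 + (c2 - a2*y)*x2 = 6*0.6 + 1.2*0.0 + 5.6*0.0 = 3.6 + 0.0 + 0.0 = 3.6


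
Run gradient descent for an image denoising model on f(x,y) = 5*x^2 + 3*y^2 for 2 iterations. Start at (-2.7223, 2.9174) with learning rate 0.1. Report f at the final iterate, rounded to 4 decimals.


Gradient descent on f(x,y) = 5*x^2 + 3*y^2.
Starting point: (-2.7223, 2.9174), alpha = 0.1
Step 1: grad_x = 2*5*-2.7223 = -27.223, grad_y = 2*3*2.9174 = 17.5044
  x_1 = -2.7223 - 0.1*-27.223 = 0.0
  y_1 = 2.9174 - 0.1*17.5044 = 1.167
Step 2: grad_x = 2*5*0.0 = 0.0, grad_y = 2*3*1.167 = 7.0018
  x_2 = 0.0 - 0.1*0.0 = 0.0
  y_2 = 1.167 - 0.1*7.0018 = 0.4668
f(0.0, 0.4668) = 5*0.0^2 + 3*0.4668^2 = 0.6537


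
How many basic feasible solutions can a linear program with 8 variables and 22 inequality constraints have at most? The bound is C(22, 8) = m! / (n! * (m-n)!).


Each vertex corresponds to some choice of n active constraints out of m, so the number of vertices is at most C(m, n) = m! / (n!(m-n)!).
m = 22, n = 8
Numerator: 22 * 21 * 20 * 19 * 18 * 17 * 16 * 15
Denominator: 8! = 40320
C(22, 8) = 319770


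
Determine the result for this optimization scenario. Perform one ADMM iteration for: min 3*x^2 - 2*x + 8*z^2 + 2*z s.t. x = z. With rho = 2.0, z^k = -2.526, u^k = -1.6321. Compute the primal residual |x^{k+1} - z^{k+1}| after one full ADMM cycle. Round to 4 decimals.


ADMM iteration with rho = 2.0, z^k = -2.526, u^k = -1.6321
Step 1: x-update.
Minimize 3*x^2 - 2*x + (2.0/2)*(x + 2.526 - 1.6321)^2
FOC: (2*3 + 2.0)*x = 2 + 2.0*(-2.526 + 1.6321)
x^{k+1} = 0.0265
Step 2: z-update.
Minimize 8*z^2 + 2*z + (2.0/2)*(0.0265 - z - 1.6321)^2
FOC: (2*8 + 2.0)*z = -2 + 2.0*(0.0265 - 1.6321)
z^{k+1} = -0.2895
Step 3: u-update.
u^{k+1} = -1.6321 + 0.0265 + 0.2895 = -1.3161
Step 4: Primal residual = |0.0265 + 0.2895| = 0.316


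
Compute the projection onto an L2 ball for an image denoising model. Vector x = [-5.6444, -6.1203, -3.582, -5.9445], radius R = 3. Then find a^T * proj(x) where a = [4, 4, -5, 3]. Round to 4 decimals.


Step 1: Compute ||x|| (intermediates to 6 decimals).
||x|| = sqrt((-5.6444)^2 + (-6.1203)^2 + (-3.582)^2 + (-5.9445)^2) = 10.839056
Step 2: Project.
Since ||x|| > R, scale = R/||x|| = 3/10.839056 = 0.276777, proj(x) = scale * x
proj(x) = [-1.56224, -1.693958, -0.991415, -1.645301]
Step 3: Dot product.
a^T * proj(x) = 4*(-1.56224) + 4*(-1.693958) - 5*(-0.991415) + 3*(-1.645301) = -13.0036


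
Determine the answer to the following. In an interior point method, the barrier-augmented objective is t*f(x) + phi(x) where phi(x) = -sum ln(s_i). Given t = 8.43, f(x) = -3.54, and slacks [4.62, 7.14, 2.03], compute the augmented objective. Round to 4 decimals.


Step 1: Compute log-barrier.
ln values: [1.5304, 1.9657, 0.708]
phi = -(1.5304 + 1.9657 + 0.708) = -4.2041
Step 2: Compute augmented objective.
t*f(x) = 8.43*-3.54 = -29.8422
Total = -29.8422 - 4.2041 = -34.0463


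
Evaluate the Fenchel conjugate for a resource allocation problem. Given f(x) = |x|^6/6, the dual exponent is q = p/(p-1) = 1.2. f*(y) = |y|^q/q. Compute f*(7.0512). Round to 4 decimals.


The conjugate exponent q satisfies 1/p + 1/q = 1.
p = 6, so q = 6/(6 - 1) = 1.2
|y|^q = 7.0512^1.2 = 10.4211
f*(7.0512) = 10.4211 / 1.2 = 8.6843


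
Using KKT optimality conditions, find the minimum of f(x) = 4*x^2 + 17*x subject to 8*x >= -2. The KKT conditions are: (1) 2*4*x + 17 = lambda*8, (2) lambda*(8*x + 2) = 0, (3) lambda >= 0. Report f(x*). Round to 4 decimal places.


Step 1: Try lambda = 0 (constraint inactive).
x_unc = -17/(2*4) = -2.125
Check: 8*-2.125 = -17.0 < -2 -- violated!
Step 2: Constraint must be active: 8*x = -2
x* = -2/8 = -0.25
lambda = (2*4*(-0.25) + 17)/8 = 1.875
Step 3: Compute optimal value.
f(x*) = 4*(-0.25)^2 + 17*(-0.25) = -4.0


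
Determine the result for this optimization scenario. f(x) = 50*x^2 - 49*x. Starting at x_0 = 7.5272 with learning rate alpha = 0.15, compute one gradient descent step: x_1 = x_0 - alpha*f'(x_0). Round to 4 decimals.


We compute the gradient at x_0 and apply the update.
f'(x) = 100*x - 49
f'(7.5272) = 100*7.5272 - 49 = 703.72
x_1 = 7.5272 - 0.15*703.72 = -98.0308


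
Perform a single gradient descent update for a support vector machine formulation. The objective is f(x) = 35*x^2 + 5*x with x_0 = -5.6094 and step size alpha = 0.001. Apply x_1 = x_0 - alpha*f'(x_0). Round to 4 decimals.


We compute the gradient at x_0 and apply the update.
f'(x) = 70*x + 5
f'(-5.6094) = 70*-5.6094 + 5 = -387.658
x_1 = -5.6094 - 0.001*-387.658 = -5.2217


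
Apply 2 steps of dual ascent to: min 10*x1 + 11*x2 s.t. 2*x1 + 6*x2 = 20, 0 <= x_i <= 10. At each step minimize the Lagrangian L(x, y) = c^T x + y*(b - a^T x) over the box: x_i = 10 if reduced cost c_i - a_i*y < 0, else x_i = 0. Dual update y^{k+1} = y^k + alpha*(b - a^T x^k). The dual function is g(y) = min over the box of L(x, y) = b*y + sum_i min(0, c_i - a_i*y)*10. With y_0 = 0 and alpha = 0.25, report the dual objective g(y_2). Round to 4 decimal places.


Dual ascent for LP: min 10*x1 + 11*x2, 2*x1 + 6*x2 = 20, 0 <= x_i <= 10
Step 1: y^k = 0.0, reduced costs: (10.0, 11.0)
  x^k = (0.0, 0.0), subgradient = b - a^T x = 20.0
  y^{k+1} = 0.0 + 0.25*20.0 = 5.0
Step 2: y^k = 5.0, reduced costs: (0.0, -19.0)
  x^k = (0.0, 10.0), subgradient = b - a^T x = -40.0
  y^{k+1} = 5.0 + 0.25*-40.0 = -5.0
Dual objective at y_2 = -5.0: reduced costs (20.0, 41.0), box minimizer x = (0.0, 0.0)
g(y_2) = b*y + (c1 - a1*y)*x1 + (c2 - a2*y)*x2 = 20*(-5.0) + 20.0*0.0 + 41.0*0.0 = -100.0 + 0.0 + 0.0 = -100.0


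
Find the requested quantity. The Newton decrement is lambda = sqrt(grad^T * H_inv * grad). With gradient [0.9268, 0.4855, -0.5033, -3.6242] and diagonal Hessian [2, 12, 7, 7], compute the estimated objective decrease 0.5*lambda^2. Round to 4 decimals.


Step 1: H is diagonal, so H^(-1) * g = [0.4634, 0.0405, -0.0719, -0.5177].
Step 2: g^T H^(-1) g = sum_i g_i^2 / H_ii
  = (0.9268)^2/2 + (0.4855)^2/12 + (-0.5033)^2/7 + (-3.6242)^2/7
  = 0.4295 + 0.0196 + 0.0362 + 1.8764 = 2.3617
Step 3: Objective decrease = 0.5 * g^T H^(-1) g = 1.1809


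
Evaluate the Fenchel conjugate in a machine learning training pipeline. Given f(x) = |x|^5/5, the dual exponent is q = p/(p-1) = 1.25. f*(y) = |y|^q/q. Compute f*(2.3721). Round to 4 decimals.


The conjugate exponent q satisfies 1/p + 1/q = 1.
p = 5, so q = 5/(5 - 1) = 1.25
|y|^q = 2.3721^1.25 = 2.9439
f*(2.3721) = 2.9439 / 1.25 = 2.3551


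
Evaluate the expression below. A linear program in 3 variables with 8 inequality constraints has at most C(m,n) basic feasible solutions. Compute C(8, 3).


Each vertex corresponds to some choice of n active constraints out of m, so the number of vertices is at most C(m, n) = m! / (n!(m-n)!).
m = 8, n = 3
Numerator: 8 * 7 * 6
Denominator: 3! = 6
C(8, 3) = 56


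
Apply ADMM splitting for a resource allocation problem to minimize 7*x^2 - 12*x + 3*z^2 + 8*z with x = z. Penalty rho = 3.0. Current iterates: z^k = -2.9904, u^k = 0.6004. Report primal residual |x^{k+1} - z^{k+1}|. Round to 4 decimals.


ADMM iteration with rho = 3.0, z^k = -2.9904, u^k = 0.6004
Step 1: x-update.
Minimize 7*x^2 - 12*x + (3.0/2)*(x + 2.9904 + 0.6004)^2
FOC: (2*7 + 3.0)*x = 12 + 3.0*(-2.9904 - 0.6004)
x^{k+1} = 0.0722
Step 2: z-update.
Minimize 3*z^2 + 8*z + (3.0/2)*(0.0722 - z + 0.6004)^2
FOC: (2*3 + 3.0)*z = -8 + 3.0*(0.0722 + 0.6004)
z^{k+1} = -0.6647
Step 3: u-update.
u^{k+1} = 0.6004 + 0.0722 + 0.6647 = 1.3373
Step 4: Primal residual = |0.0722 + 0.6647| = 0.7369


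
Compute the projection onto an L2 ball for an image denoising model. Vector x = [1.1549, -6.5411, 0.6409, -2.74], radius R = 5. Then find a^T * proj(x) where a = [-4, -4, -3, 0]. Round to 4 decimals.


Step 1: Compute ||x|| (intermediates to 6 decimals).
||x|| = sqrt(1.1549^2 + (-6.5411)^2 + 0.6409^2 + (-2.74)^2) = 7.213746
Step 2: Project.
Since ||x|| > R, scale = R/||x|| = 5/7.213746 = 0.693121, proj(x) = scale * x
proj(x) = [0.800485, -4.533774, 0.444221, -1.899152]
Step 3: Dot product.
a^T * proj(x) = -4*0.800485 - 4*(-4.533774) - 3*0.444221 + 0*(-1.899152) = 13.6005


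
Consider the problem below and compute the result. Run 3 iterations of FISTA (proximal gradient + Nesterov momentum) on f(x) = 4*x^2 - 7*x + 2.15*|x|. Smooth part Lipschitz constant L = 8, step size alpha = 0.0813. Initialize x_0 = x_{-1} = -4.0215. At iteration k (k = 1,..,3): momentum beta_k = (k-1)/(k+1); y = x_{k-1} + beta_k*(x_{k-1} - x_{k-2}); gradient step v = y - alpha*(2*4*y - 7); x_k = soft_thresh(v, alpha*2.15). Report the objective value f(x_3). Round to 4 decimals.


FISTA on f(x) = 4*x^2 - 7*x + 2.15*|x|
L = 8, alpha = 0.0813
Iteration 1: beta = 0.0, y = -4.0215 + 0.0*(-4.0215 + 4.0215) = -4.0215
  grad(y) = -39.172, v = y - alpha*grad = -0.8368
  prox(v) = soft_thresh(-0.8368, 0.1748) = -0.662
Iteration 2: beta = 0.3333, y = -0.662 + 0.3333*(-0.662 + 4.0215) = 0.4578
  grad(y) = -3.3376, v = y - alpha*grad = 0.7291
  prox(v) = soft_thresh(0.7291, 0.1748) = 0.5544
Iteration 3: beta = 0.5, y = 0.5544 + 0.5*(0.5544 + 0.662) = 1.1625
  grad(y) = 2.3003, v = y - alpha*grad = 0.9755
  prox(v) = soft_thresh(0.9755, 0.1748) = 0.8007
f(x_3) = 4*0.8007^2 - 7*0.8007 + 2.15*|0.8007| = -1.3189


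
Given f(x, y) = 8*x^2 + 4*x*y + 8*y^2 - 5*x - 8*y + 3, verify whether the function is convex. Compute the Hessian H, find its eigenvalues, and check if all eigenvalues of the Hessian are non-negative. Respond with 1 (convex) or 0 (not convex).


The Hessian of f(x,y) = 8*x^2 + 4*x*y + 8*y^2 - 5*x - 8*y + 3 is:
H = [[16, 4], [4, 16]]
Trace = 16 + 16 = 32
Determinant = 16*16 - (4)^2 = 240
Discriminant = (32)^2 - 4*240 = 64.0
Eigenvalues: lambda_1 = 12.0, lambda_2 = 20.0
The function is convex.

1


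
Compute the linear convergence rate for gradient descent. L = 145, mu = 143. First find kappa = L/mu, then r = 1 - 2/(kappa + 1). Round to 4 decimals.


Step 1: Compute the condition number.
kappa = L/mu = 145/143 = 1.014
Step 2: Compute the convergence rate.
r = 1 - 2/(kappa + 1) = 1 - 2*mu/(L + mu) = (L - mu)/(L + mu) = 2/288 = 0.0069


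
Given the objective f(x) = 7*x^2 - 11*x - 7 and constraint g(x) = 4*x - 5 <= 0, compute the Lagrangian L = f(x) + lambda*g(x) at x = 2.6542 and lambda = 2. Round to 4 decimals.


Step 1: Evaluate f(x).
f(2.6542) = 7*2.6542^2 - 11*2.6542 - 7 = 13.1172
Step 2: Evaluate g(x).
g(2.6542) = 4*2.6542 - 5 = 5.6168
Step 3: Compute Lagrangian.
L = 13.1172 + 2*5.6168 = 24.3508


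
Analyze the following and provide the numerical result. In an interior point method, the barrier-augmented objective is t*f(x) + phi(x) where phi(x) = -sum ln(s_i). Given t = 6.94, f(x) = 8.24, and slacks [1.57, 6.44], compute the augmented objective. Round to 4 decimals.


Step 1: Compute log-barrier.
ln values: [0.4511, 1.8625]
phi = -(0.4511 + 1.8625) = -2.3136
Step 2: Compute augmented objective.
t*f(x) = 6.94*8.24 = 57.1856
Total = 57.1856 - 2.3136 = 54.872


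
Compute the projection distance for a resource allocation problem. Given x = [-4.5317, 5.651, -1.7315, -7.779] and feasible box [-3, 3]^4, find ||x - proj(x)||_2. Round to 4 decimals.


Project each component onto [-3, 3].
clip(-4.5317) = -3.0, clip(5.651) = 3.0, clip(-1.7315) = -1.7315, clip(-7.779) = -3.0
Projection = [-3.0, 3.0, -1.7315, -3.0]
Squared diffs: [2.3461, 7.0278, 0.0, 22.8388]
Distance = sqrt(32.2127) = 5.6756


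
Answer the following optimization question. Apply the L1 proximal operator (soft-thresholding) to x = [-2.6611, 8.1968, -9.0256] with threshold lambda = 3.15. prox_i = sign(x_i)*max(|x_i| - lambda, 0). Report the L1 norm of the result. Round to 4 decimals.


Soft-thresholding with lambda = 3.15:
prox(-2.6611) = sign(-2.6611)*max(|-2.6611| - 3.15, 0) = 0.0
prox(8.1968) = sign(8.1968)*max(|8.1968| - 3.15, 0) = 5.0468
prox(-9.0256) = sign(-9.0256)*max(|-9.0256| - 3.15, 0) = -5.8756
prox(x) = [0.0, 5.0468, -5.8756]
||prox(x)||_1 = 0.0 + 5.0468 + 5.8756 = 10.9224


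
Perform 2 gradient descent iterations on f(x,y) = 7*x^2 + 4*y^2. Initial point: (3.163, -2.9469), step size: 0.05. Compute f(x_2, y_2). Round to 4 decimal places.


Gradient descent on f(x,y) = 7*x^2 + 4*y^2.
Starting point: (3.163, -2.9469), alpha = 0.05
Step 1: grad_x = 2*7*3.163 = 44.282, grad_y = 2*4*-2.9469 = -23.5752
  x_1 = 3.163 - 0.05*44.282 = 0.9489
  y_1 = -2.9469 - 0.05*-23.5752 = -1.7681
Step 2: grad_x = 2*7*0.9489 = 13.2846, grad_y = 2*4*-1.7681 = -14.1451
  x_2 = 0.9489 - 0.05*13.2846 = 0.2847
  y_2 = -1.7681 - 0.05*-14.1451 = -1.0609
f(0.2847, -1.0609) = 7*0.2847^2 + 4*(-1.0609)^2 = 5.0692


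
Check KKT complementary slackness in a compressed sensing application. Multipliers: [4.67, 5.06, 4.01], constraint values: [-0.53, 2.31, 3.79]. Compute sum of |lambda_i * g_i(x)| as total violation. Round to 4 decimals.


KKT complementary slackness check:
lambda_1 * g_1 = 4.67 * -0.53 = -2.4751
lambda_2 * g_2 = 5.06 * 2.31 = 11.6886
lambda_3 * g_3 = 4.01 * 3.79 = 15.1979
Total violation = 2.4751 + 11.6886 + 15.1979 = 29.3616


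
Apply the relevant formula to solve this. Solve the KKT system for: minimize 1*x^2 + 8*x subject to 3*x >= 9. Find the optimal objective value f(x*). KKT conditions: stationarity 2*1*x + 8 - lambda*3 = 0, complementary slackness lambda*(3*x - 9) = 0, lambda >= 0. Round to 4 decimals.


Step 1: Try lambda = 0 (constraint inactive).
x_unc = -8/(2*1) = -4.0
Check: 3*-4.0 = -12.0 < 9 -- violated!
Step 2: Constraint must be active: 3*x = 9
x* = 9/3 = 3.0
lambda = (2*1*3.0 + 8)/3 = 4.6667
Step 3: Compute optimal value.
f(x*) = 1*3.0^2 + 8*3.0 = 33.0


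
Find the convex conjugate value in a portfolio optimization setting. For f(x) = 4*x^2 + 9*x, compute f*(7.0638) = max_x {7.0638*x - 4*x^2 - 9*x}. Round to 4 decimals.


f*(y) = sup_x {y*x - a*x^2 - b*x} = sup_x {(y-b)*x - a*x^2}
FOC: (y - b) - 2a*x = 0 => x* = (y - b)/(2a)
x* = (7.0638 - 9)/(2*4) = -0.242
f*(7.0638) = (y-b)^2/(4a) = (7.0638 - 9)^2/(4*4)
= 3.7489/16 = 0.2343


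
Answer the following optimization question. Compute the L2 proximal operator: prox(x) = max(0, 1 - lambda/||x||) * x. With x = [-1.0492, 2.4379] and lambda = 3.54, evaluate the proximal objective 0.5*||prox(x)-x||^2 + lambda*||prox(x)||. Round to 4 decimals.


Step 1: Compute ||x||.
||x|| = 2.6541
Step 2: Compute scaling factor.
scale = max(0, 1 - 3.54/2.6541) = 0.0
Step 3: prox(x) = [-0.0, 0.0]
||prox(x)|| = 0.0
Step 4: Proximal objective.
0.5*||prox-x||^2 = 3.5221
lambda*||prox|| = 0.0
Total = 3.5221


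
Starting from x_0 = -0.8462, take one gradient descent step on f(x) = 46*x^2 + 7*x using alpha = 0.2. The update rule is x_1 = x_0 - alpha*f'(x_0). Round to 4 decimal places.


We compute the gradient at x_0 and apply the update.
f'(x) = 92*x + 7
f'(-0.8462) = 92*-0.8462 + 7 = -70.8504
x_1 = -0.8462 - 0.2*-70.8504 = 13.3239


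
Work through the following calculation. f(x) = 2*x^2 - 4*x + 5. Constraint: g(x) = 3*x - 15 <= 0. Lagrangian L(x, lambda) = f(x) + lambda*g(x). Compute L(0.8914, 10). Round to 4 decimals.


Step 1: Evaluate f(x).
f(0.8914) = 2*0.8914^2 - 4*0.8914 + 5 = 3.0236
Step 2: Evaluate g(x).
g(0.8914) = 3*0.8914 - 15 = -12.3258
Step 3: Compute Lagrangian.
L = 3.0236 + 10*-12.3258 = -120.2344


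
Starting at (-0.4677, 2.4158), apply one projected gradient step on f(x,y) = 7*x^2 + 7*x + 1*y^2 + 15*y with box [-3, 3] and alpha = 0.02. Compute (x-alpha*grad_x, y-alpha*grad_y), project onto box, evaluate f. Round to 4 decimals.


Step 1: Compute gradient at (-0.4677, 2.4158).
grad_x = 2*7*-0.4677 + 7 = 0.4522
grad_y = 2*1*2.4158 + 15 = 19.8316
Step 2: Gradient step.
x_raw = -0.4677 - 0.02*0.4522 = -0.4767
y_raw = 2.4158 - 0.02*19.8316 = 2.0192
Step 3: Project onto [-3, 3].
x_proj = clip(-0.4767) = -0.4767
y_proj = clip(2.0192) = 2.0192
Step 4: Evaluate f.
f(-0.4767, 2.0192) = 32.6183


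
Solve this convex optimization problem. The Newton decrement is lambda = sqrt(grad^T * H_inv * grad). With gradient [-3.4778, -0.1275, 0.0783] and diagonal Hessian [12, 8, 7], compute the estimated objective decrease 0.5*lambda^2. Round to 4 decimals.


Step 1: H is diagonal, so H^(-1) * g = [-0.2898, -0.0159, 0.0112].
Step 2: g^T H^(-1) g = sum_i g_i^2 / H_ii
  = (-3.4778)^2/12 + (-0.1275)^2/8 + (0.0783)^2/7
  = 1.0079 + 0.002 + 0.0009 = 1.0108
Step 3: Objective decrease = 0.5 * g^T H^(-1) g = 0.5054


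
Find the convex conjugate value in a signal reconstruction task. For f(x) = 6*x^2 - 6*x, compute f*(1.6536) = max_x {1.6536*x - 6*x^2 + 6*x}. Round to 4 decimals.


f*(y) = sup_x {y*x - a*x^2 - b*x} = sup_x {(y-b)*x - a*x^2}
FOC: (y - b) - 2a*x = 0 => x* = (y - b)/(2a)
x* = (1.6536 + 6)/(2*6) = 0.6378
f*(1.6536) = (y-b)^2/(4a) = (1.6536 + 6)^2/(4*6)
= 58.5776/24 = 2.4407


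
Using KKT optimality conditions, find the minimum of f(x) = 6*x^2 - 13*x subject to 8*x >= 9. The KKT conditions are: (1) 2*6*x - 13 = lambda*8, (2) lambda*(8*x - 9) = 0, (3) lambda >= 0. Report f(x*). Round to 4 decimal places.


Step 1: Try lambda = 0 (constraint inactive).
x_unc = 13/(2*6) = 1.0833
Check: 8*1.0833 = 8.6664 < 9 -- violated!
Step 2: Constraint must be active: 8*x = 9
x* = 9/8 = 1.125
lambda = (2*6*1.125 - 13)/8 = 0.0625
Step 3: Compute optimal value.
f(x*) = 6*1.125^2 - 13*1.125 = -7.0313


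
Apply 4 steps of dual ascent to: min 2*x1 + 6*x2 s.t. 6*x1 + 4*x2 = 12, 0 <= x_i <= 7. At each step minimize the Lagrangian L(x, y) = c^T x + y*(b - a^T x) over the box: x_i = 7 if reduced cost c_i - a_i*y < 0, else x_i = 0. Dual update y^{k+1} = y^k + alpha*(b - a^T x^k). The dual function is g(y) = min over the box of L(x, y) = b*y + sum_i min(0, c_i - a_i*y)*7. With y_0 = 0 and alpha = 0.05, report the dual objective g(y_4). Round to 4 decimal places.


Dual ascent for LP: min 2*x1 + 6*x2, 6*x1 + 4*x2 = 12, 0 <= x_i <= 7
Step 1: y^k = 0.0, reduced costs: (2.0, 6.0)
  x^k = (0.0, 0.0), subgradient = b - a^T x = 12.0
  y^{k+1} = 0.0 + 0.05*12.0 = 0.6
Step 2: y^k = 0.6, reduced costs: (-1.6, 3.6)
  x^k = (7.0, 0.0), subgradient = b - a^T x = -30.0
  y^{k+1} = 0.6 + 0.05*-30.0 = -0.9
Step 3: y^k = -0.9, reduced costs: (7.4, 9.6)
  x^k = (0.0, 0.0), subgradient = b - a^T x = 12.0
  y^{k+1} = -0.9 + 0.05*12.0 = -0.3
Step 4: y^k = -0.3, reduced costs: (3.8, 7.2)
  x^k = (0.0, 0.0), subgradient = b - a^T x = 12.0
  y^{k+1} = -0.3 + 0.05*12.0 = 0.3
Dual objective at y_4 = 0.3: reduced costs (0.2, 4.8), box minimizer x = (0.0, 0.0)
g(y_4) = b*y + (c1 - a1*y)*x1 + (c2 - a2*y)*x2 = 12*0.3 + 0.2*0.0 + 4.8*0.0 = 3.6 + 0.0 + 0.0 = 3.6


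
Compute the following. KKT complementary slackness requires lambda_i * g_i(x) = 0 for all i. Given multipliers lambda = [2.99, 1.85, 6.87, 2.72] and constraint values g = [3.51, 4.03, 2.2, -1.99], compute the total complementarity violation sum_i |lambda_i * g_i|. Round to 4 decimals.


KKT complementary slackness check:
lambda_1 * g_1 = 2.99 * 3.51 = 10.4949
lambda_2 * g_2 = 1.85 * 4.03 = 7.4555
lambda_3 * g_3 = 6.87 * 2.2 = 15.114
lambda_4 * g_4 = 2.72 * -1.99 = -5.4128
Total violation = 10.4949 + 7.4555 + 15.114 + 5.4128 = 38.4772


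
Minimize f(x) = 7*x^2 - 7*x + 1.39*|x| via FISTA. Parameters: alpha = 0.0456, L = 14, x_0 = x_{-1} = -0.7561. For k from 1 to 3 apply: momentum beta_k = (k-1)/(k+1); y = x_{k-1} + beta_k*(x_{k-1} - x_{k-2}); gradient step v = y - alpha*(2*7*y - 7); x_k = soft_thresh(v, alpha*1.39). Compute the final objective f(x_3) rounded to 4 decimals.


FISTA on f(x) = 7*x^2 - 7*x + 1.39*|x|
L = 14, alpha = 0.0456
Iteration 1: beta = 0.0, y = -0.7561 + 0.0*(-0.7561 + 0.7561) = -0.7561
  grad(y) = -17.5854, v = y - alpha*grad = 0.0458
  prox(v) = soft_thresh(0.0458, 0.0634) = 0.0
Iteration 2: beta = 0.3333, y = 0.0 + 0.3333*(0.0 + 0.7561) = 0.252
  grad(y) = -3.4715, v = y - alpha*grad = 0.4103
  prox(v) = soft_thresh(0.4103, 0.0634) = 0.347
Iteration 3: beta = 0.5, y = 0.347 + 0.5*(0.347 - 0.0) = 0.5204
  grad(y) = 0.286, v = y - alpha*grad = 0.5074
  prox(v) = soft_thresh(0.5074, 0.0634) = 0.444
f(x_3) = 7*0.444^2 - 7*0.444 + 1.39*|0.444| = -1.1109
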